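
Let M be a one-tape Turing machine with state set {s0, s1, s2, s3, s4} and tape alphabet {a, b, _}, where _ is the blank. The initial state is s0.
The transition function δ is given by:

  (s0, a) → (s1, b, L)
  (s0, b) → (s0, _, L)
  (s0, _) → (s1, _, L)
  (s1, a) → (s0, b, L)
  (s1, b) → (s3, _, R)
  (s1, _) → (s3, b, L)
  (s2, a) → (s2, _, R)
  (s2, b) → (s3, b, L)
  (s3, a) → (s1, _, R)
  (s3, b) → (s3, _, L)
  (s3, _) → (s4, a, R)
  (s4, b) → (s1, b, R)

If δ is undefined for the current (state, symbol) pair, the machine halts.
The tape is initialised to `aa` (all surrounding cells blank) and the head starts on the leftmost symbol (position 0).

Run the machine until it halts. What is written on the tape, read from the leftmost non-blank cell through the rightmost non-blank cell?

s0 | __[a]a____   read a → write b, move L, go to s1
s1 | _[_]ba____   read _ → write b, move L, go to s3
s3 | [_]bba____   read _ → write a, move R, go to s4
s4 | a[b]ba____   read b → write b, move R, go to s1
s1 | ab[b]a____   read b → write _, move R, go to s3
s3 | ab_[a]____   read a → write _, move R, go to s1
s1 | ab__[_]___   read _ → write b, move L, go to s3
s3 | ab_[_]b___   read _ → write a, move R, go to s4
s4 | ab_a[b]___   read b → write b, move R, go to s1
s1 | ab_ab[_]__   read _ → write b, move L, go to s3
s3 | ab_a[b]b__   read b → write _, move L, go to s3
s3 | ab_[a]_b__   read a → write _, move R, go to s1
s1 | ab__[_]b__   read _ → write b, move L, go to s3
s3 | ab_[_]bb__   read _ → write a, move R, go to s4
s4 | ab_a[b]b__   read b → write b, move R, go to s1
s1 | ab_ab[b]__   read b → write _, move R, go to s3
s3 | ab_ab_[_]_   read _ → write a, move R, go to s4
s4 | ab_ab_a[_]
The non-blank tape span at halt is ab_ab_a.

ab_ab_a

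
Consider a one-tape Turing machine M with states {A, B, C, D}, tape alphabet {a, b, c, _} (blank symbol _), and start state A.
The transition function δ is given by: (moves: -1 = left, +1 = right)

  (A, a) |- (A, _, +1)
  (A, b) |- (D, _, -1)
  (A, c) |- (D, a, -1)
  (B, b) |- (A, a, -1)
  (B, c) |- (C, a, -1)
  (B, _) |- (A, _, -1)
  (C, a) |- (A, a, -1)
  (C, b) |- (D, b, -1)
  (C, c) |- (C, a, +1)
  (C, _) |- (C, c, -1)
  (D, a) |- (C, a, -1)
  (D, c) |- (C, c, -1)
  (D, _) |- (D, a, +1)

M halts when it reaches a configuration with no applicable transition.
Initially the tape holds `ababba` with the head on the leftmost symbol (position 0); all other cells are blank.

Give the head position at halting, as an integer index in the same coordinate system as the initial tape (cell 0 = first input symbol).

state=A head=0 tape=[a]babba   (A,a)→(A,_,+1)
state=A head=1 tape=_[b]abba   (A,b)→(D,_,-1)
state=D head=0 tape=[_]_abba   (D,_)→(D,a,+1)
state=D head=1 tape=a[_]abba   (D,_)→(D,a,+1)
state=D head=2 tape=aa[a]bba   (D,a)→(C,a,-1)
state=C head=1 tape=a[a]abba   (C,a)→(A,a,-1)
state=A head=0 tape=[a]aabba   (A,a)→(A,_,+1)
state=A head=1 tape=_[a]abba   (A,a)→(A,_,+1)
state=A head=2 tape=__[a]bba   (A,a)→(A,_,+1)
state=A head=3 tape=___[b]ba   (A,b)→(D,_,-1)
state=D head=2 tape=__[_]_ba   (D,_)→(D,a,+1)
state=D head=3 tape=__a[_]ba   (D,_)→(D,a,+1)
state=D head=4 tape=__aa[b]a
At halt the head is at cell 4.

4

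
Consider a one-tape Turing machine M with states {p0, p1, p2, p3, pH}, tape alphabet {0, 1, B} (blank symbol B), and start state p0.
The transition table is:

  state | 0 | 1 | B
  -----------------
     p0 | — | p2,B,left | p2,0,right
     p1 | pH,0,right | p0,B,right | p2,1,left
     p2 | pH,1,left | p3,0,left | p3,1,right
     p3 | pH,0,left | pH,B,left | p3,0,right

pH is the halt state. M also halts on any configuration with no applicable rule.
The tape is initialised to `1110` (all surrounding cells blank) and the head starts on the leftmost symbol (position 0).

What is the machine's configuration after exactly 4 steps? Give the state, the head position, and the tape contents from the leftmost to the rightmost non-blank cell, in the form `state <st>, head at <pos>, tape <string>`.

state pH, head at 0, tape 10B10

p0 | B[1]110   read 1 → write B, move left, go to p2
p2 | [B]B110   read B → write 1, move right, go to p3
p3 | 1[B]110   read B → write 0, move right, go to p3
p3 | 10[1]10   read 1 → write B, move left, go to pH
pH | 1[0]B10
After 4 steps: state pH, head at 0, tape 10B10.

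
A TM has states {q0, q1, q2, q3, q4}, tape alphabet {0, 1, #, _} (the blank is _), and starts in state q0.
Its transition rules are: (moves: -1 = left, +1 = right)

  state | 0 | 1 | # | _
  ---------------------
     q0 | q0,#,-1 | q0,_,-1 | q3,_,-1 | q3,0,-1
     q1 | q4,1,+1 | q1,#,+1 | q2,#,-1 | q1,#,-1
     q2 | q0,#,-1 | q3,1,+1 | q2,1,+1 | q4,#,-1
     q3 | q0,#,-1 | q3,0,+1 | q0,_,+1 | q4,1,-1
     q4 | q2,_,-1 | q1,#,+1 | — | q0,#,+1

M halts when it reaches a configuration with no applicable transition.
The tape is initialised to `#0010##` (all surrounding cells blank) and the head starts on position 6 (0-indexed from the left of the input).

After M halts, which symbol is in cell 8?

#

q0 | #0010#[#]__   read # → write _, move -1, go to q3
q3 | #0010[#]___   read # → write _, move +1, go to q0
q0 | #0010_[_]__   read _ → write 0, move -1, go to q3
q3 | #0010[_]0__   read _ → write 1, move -1, go to q4
q4 | #001[0]10__   read 0 → write _, move -1, go to q2
q2 | #00[1]_10__   read 1 → write 1, move +1, go to q3
q3 | #001[_]10__   read _ → write 1, move -1, go to q4
q4 | #00[1]110__   read 1 → write #, move +1, go to q1
q1 | #00#[1]10__   read 1 → write #, move +1, go to q1
q1 | #00##[1]0__   read 1 → write #, move +1, go to q1
q1 | #00###[0]__   read 0 → write 1, move +1, go to q4
q4 | #00###1[_]_   read _ → write #, move +1, go to q0
q0 | #00###1#[_]   read _ → write 0, move -1, go to q3
q3 | #00###1[#]0   read # → write _, move +1, go to q0
q0 | #00###1_[0]   read 0 → write #, move -1, go to q0
q0 | #00###1[_]#   read _ → write 0, move -1, go to q3
q3 | #00###[1]0#   read 1 → write 0, move +1, go to q3
q3 | #00###0[0]#   read 0 → write #, move -1, go to q0
q0 | #00###[0]##   read 0 → write #, move -1, go to q0
q0 | #00##[#]###   read # → write _, move -1, go to q3
q3 | #00#[#]_###   read # → write _, move +1, go to q0
q0 | #00#_[_]###   read _ → write 0, move -1, go to q3
q3 | #00#[_]0###   read _ → write 1, move -1, go to q4
q4 | #00[#]10###
Cell 8 holds # when M halts.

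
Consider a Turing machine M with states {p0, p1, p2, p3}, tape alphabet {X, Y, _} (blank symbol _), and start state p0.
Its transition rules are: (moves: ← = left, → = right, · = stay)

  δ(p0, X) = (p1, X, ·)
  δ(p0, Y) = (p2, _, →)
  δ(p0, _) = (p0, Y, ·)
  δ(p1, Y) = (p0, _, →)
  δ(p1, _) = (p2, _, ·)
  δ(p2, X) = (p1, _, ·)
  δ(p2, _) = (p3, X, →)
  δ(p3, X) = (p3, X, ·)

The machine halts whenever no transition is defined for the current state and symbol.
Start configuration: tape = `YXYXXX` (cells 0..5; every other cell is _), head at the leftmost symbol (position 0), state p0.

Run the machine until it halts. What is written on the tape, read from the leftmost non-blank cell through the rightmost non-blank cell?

XYXXX

p0 | [Y]XYXXX   read Y → write _, move →, go to p2
p2 | _[X]YXXX   read X → write _, move ·, go to p1
p1 | _[_]YXXX   read _ → write _, move ·, go to p2
p2 | _[_]YXXX   read _ → write X, move →, go to p3
p3 | _X[Y]XXX
The non-blank tape span at halt is XYXXX.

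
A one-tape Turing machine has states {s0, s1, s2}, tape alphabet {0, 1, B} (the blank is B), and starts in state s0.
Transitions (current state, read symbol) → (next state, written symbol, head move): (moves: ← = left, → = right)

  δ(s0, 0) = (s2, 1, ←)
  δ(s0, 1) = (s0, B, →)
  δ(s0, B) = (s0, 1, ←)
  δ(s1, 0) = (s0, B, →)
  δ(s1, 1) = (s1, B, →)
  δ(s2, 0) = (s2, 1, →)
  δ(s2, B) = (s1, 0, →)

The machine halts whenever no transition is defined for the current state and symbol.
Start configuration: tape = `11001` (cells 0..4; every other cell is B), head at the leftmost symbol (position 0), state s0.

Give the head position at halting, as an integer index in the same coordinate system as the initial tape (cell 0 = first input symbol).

6

state=s0 head=0 tape=[1]1001BB   (s0,1)→(s0,B,→)
state=s0 head=1 tape=B[1]001BB   (s0,1)→(s0,B,→)
state=s0 head=2 tape=BB[0]01BB   (s0,0)→(s2,1,←)
state=s2 head=1 tape=B[B]101BB   (s2,B)→(s1,0,→)
state=s1 head=2 tape=B0[1]01BB   (s1,1)→(s1,B,→)
state=s1 head=3 tape=B0B[0]1BB   (s1,0)→(s0,B,→)
state=s0 head=4 tape=B0BB[1]BB   (s0,1)→(s0,B,→)
state=s0 head=5 tape=B0BBB[B]B   (s0,B)→(s0,1,←)
state=s0 head=4 tape=B0BB[B]1B   (s0,B)→(s0,1,←)
state=s0 head=3 tape=B0B[B]11B   (s0,B)→(s0,1,←)
state=s0 head=2 tape=B0[B]111B   (s0,B)→(s0,1,←)
state=s0 head=1 tape=B[0]1111B   (s0,0)→(s2,1,←)
state=s2 head=0 tape=[B]11111B   (s2,B)→(s1,0,→)
state=s1 head=1 tape=0[1]1111B   (s1,1)→(s1,B,→)
state=s1 head=2 tape=0B[1]111B   (s1,1)→(s1,B,→)
state=s1 head=3 tape=0BB[1]11B   (s1,1)→(s1,B,→)
state=s1 head=4 tape=0BBB[1]1B   (s1,1)→(s1,B,→)
state=s1 head=5 tape=0BBBB[1]B   (s1,1)→(s1,B,→)
state=s1 head=6 tape=0BBBBB[B]
At halt the head is at cell 6.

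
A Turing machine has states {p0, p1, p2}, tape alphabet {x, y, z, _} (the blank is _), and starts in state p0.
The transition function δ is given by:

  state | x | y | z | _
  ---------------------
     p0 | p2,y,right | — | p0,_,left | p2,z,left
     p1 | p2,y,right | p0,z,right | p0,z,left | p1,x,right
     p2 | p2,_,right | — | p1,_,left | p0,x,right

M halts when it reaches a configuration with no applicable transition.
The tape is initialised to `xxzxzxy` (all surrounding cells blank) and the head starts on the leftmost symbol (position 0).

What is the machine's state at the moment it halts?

state=p0 head=0 tape=[x]xzxzxy   (p0,x)→(p2,y,right)
state=p2 head=1 tape=y[x]zxzxy   (p2,x)→(p2,_,right)
state=p2 head=2 tape=y_[z]xzxy   (p2,z)→(p1,_,left)
state=p1 head=1 tape=y[_]_xzxy   (p1,_)→(p1,x,right)
state=p1 head=2 tape=yx[_]xzxy   (p1,_)→(p1,x,right)
state=p1 head=3 tape=yxx[x]zxy   (p1,x)→(p2,y,right)
state=p2 head=4 tape=yxxy[z]xy   (p2,z)→(p1,_,left)
state=p1 head=3 tape=yxx[y]_xy   (p1,y)→(p0,z,right)
state=p0 head=4 tape=yxxz[_]xy   (p0,_)→(p2,z,left)
state=p2 head=3 tape=yxx[z]zxy   (p2,z)→(p1,_,left)
state=p1 head=2 tape=yx[x]_zxy   (p1,x)→(p2,y,right)
state=p2 head=3 tape=yxy[_]zxy   (p2,_)→(p0,x,right)
state=p0 head=4 tape=yxyx[z]xy   (p0,z)→(p0,_,left)
state=p0 head=3 tape=yxy[x]_xy   (p0,x)→(p2,y,right)
state=p2 head=4 tape=yxyy[_]xy   (p2,_)→(p0,x,right)
state=p0 head=5 tape=yxyyx[x]y   (p0,x)→(p2,y,right)
state=p2 head=6 tape=yxyyxy[y]
No transition is defined for (p2, y); M halts in state p2.

p2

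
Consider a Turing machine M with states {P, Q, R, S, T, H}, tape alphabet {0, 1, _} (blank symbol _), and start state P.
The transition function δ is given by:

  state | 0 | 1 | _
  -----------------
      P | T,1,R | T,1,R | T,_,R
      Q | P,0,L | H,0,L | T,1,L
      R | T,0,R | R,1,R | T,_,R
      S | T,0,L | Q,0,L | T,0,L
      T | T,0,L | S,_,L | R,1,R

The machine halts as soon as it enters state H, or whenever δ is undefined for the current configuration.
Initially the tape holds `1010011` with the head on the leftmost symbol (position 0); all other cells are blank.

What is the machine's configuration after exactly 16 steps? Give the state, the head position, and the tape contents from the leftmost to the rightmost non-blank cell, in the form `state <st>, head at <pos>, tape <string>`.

state T, head at -2, tape 10_0_0_0011

P | ____[1]010011   read 1 → write 1, move R, go to T
T | ____1[0]10011   read 0 → write 0, move L, go to T
T | ____[1]010011   read 1 → write _, move L, go to S
S | ___[_]_010011   read _ → write 0, move L, go to T
T | __[_]0_010011   read _ → write 1, move R, go to R
R | __1[0]_010011   read 0 → write 0, move R, go to T
T | __10[_]010011   read _ → write 1, move R, go to R
R | __101[0]10011   read 0 → write 0, move R, go to T
T | __1010[1]0011   read 1 → write _, move L, go to S
S | __101[0]_0011   read 0 → write 0, move L, go to T
T | __10[1]0_0011   read 1 → write _, move L, go to S
S | __1[0]_0_0011   read 0 → write 0, move L, go to T
T | __[1]0_0_0011   read 1 → write _, move L, go to S
S | _[_]_0_0_0011   read _ → write 0, move L, go to T
T | [_]0_0_0_0011   read _ → write 1, move R, go to R
R | 1[0]_0_0_0011   read 0 → write 0, move R, go to T
T | 10[_]0_0_0011
After 16 steps: state T, head at -2, tape 10_0_0_0011.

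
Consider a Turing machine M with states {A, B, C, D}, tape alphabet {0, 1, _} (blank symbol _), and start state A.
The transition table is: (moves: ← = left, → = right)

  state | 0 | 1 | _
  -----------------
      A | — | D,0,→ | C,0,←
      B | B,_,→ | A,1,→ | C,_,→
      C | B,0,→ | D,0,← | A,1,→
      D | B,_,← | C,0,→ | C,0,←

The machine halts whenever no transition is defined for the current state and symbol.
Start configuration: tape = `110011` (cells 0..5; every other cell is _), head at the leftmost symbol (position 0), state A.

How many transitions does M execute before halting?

15

state=A head=0 tape=[1]10011____   (A,1)→(D,0,→)
state=D head=1 tape=0[1]0011____   (D,1)→(C,0,→)
state=C head=2 tape=00[0]011____   (C,0)→(B,0,→)
state=B head=3 tape=000[0]11____   (B,0)→(B,_,→)
state=B head=4 tape=000_[1]1____   (B,1)→(A,1,→)
state=A head=5 tape=000_1[1]____   (A,1)→(D,0,→)
state=D head=6 tape=000_10[_]___   (D,_)→(C,0,←)
state=C head=5 tape=000_1[0]0___   (C,0)→(B,0,→)
state=B head=6 tape=000_10[0]___   (B,0)→(B,_,→)
state=B head=7 tape=000_10_[_]__   (B,_)→(C,_,→)
state=C head=8 tape=000_10__[_]_   (C,_)→(A,1,→)
state=A head=9 tape=000_10__1[_]   (A,_)→(C,0,←)
state=C head=8 tape=000_10__[1]0   (C,1)→(D,0,←)
state=D head=7 tape=000_10_[_]00   (D,_)→(C,0,←)
state=C head=6 tape=000_10[_]000   (C,_)→(A,1,→)
state=A head=7 tape=000_101[0]00
M halts after 15 transitions.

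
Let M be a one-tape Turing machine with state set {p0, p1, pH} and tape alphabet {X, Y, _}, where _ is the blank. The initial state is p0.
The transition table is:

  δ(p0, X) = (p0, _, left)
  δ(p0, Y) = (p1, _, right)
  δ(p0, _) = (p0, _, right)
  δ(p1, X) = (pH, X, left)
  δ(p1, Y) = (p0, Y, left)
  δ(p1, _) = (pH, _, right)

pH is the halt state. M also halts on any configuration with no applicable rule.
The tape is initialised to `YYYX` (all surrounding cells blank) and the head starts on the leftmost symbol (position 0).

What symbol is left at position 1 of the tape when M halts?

_

state=p0 head=0 tape=[Y]YYX   (p0,Y)→(p1,_,right)
state=p1 head=1 tape=_[Y]YX   (p1,Y)→(p0,Y,left)
state=p0 head=0 tape=[_]YYX   (p0,_)→(p0,_,right)
state=p0 head=1 tape=_[Y]YX   (p0,Y)→(p1,_,right)
state=p1 head=2 tape=__[Y]X   (p1,Y)→(p0,Y,left)
state=p0 head=1 tape=_[_]YX   (p0,_)→(p0,_,right)
state=p0 head=2 tape=__[Y]X   (p0,Y)→(p1,_,right)
state=p1 head=3 tape=___[X]   (p1,X)→(pH,X,left)
state=pH head=2 tape=__[_]X
Cell 1 holds _ when M halts.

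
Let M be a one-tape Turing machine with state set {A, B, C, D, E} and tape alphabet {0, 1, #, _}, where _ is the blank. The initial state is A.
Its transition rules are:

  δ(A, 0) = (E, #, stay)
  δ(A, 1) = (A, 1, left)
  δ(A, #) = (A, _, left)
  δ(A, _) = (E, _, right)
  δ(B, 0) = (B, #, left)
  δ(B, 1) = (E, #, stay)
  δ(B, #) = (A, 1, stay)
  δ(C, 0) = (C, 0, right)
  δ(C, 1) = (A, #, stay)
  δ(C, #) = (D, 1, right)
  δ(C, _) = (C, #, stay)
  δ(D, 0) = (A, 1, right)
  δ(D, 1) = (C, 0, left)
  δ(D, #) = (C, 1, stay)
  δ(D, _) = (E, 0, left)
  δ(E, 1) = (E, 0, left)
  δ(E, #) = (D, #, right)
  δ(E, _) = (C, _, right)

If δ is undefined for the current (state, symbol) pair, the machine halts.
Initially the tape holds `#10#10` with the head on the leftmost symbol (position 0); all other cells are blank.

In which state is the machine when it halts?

A | _[#]10#10______   read # → write _, move left, go to A
A | [_]_10#10______   read _ → write _, move right, go to E
E | _[_]10#10______   read _ → write _, move right, go to C
C | __[1]0#10______   read 1 → write #, move stay, go to A
A | __[#]0#10______   read # → write _, move left, go to A
A | _[_]_0#10______   read _ → write _, move right, go to E
E | __[_]0#10______   read _ → write _, move right, go to C
C | ___[0]#10______   read 0 → write 0, move right, go to C
C | ___0[#]10______   read # → write 1, move right, go to D
D | ___01[1]0______   read 1 → write 0, move left, go to C
C | ___0[1]00______   read 1 → write #, move stay, go to A
A | ___0[#]00______   read # → write _, move left, go to A
A | ___[0]_00______   read 0 → write #, move stay, go to E
E | ___[#]_00______   read # → write #, move right, go to D
D | ___#[_]00______   read _ → write 0, move left, go to E
E | ___[#]000______   read # → write #, move right, go to D
D | ___#[0]00______   read 0 → write 1, move right, go to A
A | ___#1[0]0______   read 0 → write #, move stay, go to E
E | ___#1[#]0______   read # → write #, move right, go to D
D | ___#1#[0]______   read 0 → write 1, move right, go to A
A | ___#1#1[_]_____   read _ → write _, move right, go to E
E | ___#1#1_[_]____   read _ → write _, move right, go to C
C | ___#1#1__[_]___   read _ → write #, move stay, go to C
C | ___#1#1__[#]___   read # → write 1, move right, go to D
D | ___#1#1__1[_]__   read _ → write 0, move left, go to E
E | ___#1#1__[1]0__   read 1 → write 0, move left, go to E
E | ___#1#1_[_]00__   read _ → write _, move right, go to C
C | ___#1#1__[0]0__   read 0 → write 0, move right, go to C
C | ___#1#1__0[0]__   read 0 → write 0, move right, go to C
C | ___#1#1__00[_]_   read _ → write #, move stay, go to C
C | ___#1#1__00[#]_   read # → write 1, move right, go to D
D | ___#1#1__001[_]   read _ → write 0, move left, go to E
E | ___#1#1__00[1]0   read 1 → write 0, move left, go to E
E | ___#1#1__0[0]00
No transition is defined for (E, 0); M halts in state E.

E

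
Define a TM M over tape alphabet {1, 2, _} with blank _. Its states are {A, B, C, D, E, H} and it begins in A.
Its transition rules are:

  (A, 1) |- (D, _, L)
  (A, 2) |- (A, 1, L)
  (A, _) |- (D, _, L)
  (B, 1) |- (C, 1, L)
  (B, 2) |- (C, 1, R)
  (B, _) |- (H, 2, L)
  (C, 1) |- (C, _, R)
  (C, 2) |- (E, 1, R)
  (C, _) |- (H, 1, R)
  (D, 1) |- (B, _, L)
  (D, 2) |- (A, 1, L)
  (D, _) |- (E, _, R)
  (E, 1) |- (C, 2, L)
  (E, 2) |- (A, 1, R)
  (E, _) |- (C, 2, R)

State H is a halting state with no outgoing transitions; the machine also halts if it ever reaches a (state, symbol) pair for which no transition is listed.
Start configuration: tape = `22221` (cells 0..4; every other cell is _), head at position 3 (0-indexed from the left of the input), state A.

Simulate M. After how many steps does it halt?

A | __222[2]1__   read 2 → write 1, move L, go to A
A | __22[2]11__   read 2 → write 1, move L, go to A
A | __2[2]111__   read 2 → write 1, move L, go to A
A | __[2]1111__   read 2 → write 1, move L, go to A
A | _[_]11111__   read _ → write _, move L, go to D
D | [_]_11111__   read _ → write _, move R, go to E
E | _[_]11111__   read _ → write 2, move R, go to C
C | _2[1]1111__   read 1 → write _, move R, go to C
C | _2_[1]111__   read 1 → write _, move R, go to C
C | _2__[1]11__   read 1 → write _, move R, go to C
C | _2___[1]1__   read 1 → write _, move R, go to C
C | _2____[1]__   read 1 → write _, move R, go to C
C | _2_____[_]_   read _ → write 1, move R, go to H
H | _2_____1[_]
M halts after 13 transitions.

13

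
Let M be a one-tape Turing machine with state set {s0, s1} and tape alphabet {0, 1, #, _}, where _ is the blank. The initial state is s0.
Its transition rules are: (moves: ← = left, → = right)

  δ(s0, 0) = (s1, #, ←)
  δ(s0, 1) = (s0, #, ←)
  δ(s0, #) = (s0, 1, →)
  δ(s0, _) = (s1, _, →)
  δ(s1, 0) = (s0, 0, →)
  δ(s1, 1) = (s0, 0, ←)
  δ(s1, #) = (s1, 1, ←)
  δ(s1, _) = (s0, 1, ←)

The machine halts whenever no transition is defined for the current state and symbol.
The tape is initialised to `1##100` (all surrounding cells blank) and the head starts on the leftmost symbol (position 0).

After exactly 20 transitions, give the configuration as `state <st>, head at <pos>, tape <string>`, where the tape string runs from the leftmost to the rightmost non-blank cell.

state s0, head at 2, tape 01111#00

state=s0 head=0 tape=___[1]##100   (s0,1)→(s0,#,←)
state=s0 head=-1 tape=__[_]###100   (s0,_)→(s1,_,→)
state=s1 head=0 tape=___[#]##100   (s1,#)→(s1,1,←)
state=s1 head=-1 tape=__[_]1##100   (s1,_)→(s0,1,←)
state=s0 head=-2 tape=_[_]11##100   (s0,_)→(s1,_,→)
state=s1 head=-1 tape=__[1]1##100   (s1,1)→(s0,0,←)
state=s0 head=-2 tape=_[_]01##100   (s0,_)→(s1,_,→)
state=s1 head=-1 tape=__[0]1##100   (s1,0)→(s0,0,→)
state=s0 head=0 tape=__0[1]##100   (s0,1)→(s0,#,←)
state=s0 head=-1 tape=__[0]###100   (s0,0)→(s1,#,←)
state=s1 head=-2 tape=_[_]####100   (s1,_)→(s0,1,←)
state=s0 head=-3 tape=[_]1####100   (s0,_)→(s1,_,→)
state=s1 head=-2 tape=_[1]####100   (s1,1)→(s0,0,←)
state=s0 head=-3 tape=[_]0####100   (s0,_)→(s1,_,→)
state=s1 head=-2 tape=_[0]####100   (s1,0)→(s0,0,→)
state=s0 head=-1 tape=_0[#]###100   (s0,#)→(s0,1,→)
state=s0 head=0 tape=_01[#]##100   (s0,#)→(s0,1,→)
state=s0 head=1 tape=_011[#]#100   (s0,#)→(s0,1,→)
state=s0 head=2 tape=_0111[#]100   (s0,#)→(s0,1,→)
state=s0 head=3 tape=_01111[1]00   (s0,1)→(s0,#,←)
state=s0 head=2 tape=_0111[1]#00
After 20 steps: state s0, head at 2, tape 01111#00.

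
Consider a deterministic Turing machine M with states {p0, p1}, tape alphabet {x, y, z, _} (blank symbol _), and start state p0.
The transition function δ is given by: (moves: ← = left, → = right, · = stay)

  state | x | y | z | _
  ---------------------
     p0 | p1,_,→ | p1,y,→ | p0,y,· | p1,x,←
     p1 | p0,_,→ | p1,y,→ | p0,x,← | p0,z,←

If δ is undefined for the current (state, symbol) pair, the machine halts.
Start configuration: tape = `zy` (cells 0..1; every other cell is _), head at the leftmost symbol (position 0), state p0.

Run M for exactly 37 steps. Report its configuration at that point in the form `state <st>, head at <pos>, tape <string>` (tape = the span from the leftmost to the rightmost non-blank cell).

state p1, head at 2, tape yyzxzx

state=p0 head=0 tape=[z]y____   (p0,z)→(p0,y,·)
state=p0 head=0 tape=[y]y____   (p0,y)→(p1,y,→)
state=p1 head=1 tape=y[y]____   (p1,y)→(p1,y,→)
state=p1 head=2 tape=yy[_]___   (p1,_)→(p0,z,←)
state=p0 head=1 tape=y[y]z___   (p0,y)→(p1,y,→)
state=p1 head=2 tape=yy[z]___   (p1,z)→(p0,x,←)
state=p0 head=1 tape=y[y]x___   (p0,y)→(p1,y,→)
state=p1 head=2 tape=yy[x]___   (p1,x)→(p0,_,→)
state=p0 head=3 tape=yy_[_]__   (p0,_)→(p1,x,←)
state=p1 head=2 tape=yy[_]x__   (p1,_)→(p0,z,←)
state=p0 head=1 tape=y[y]zx__   (p0,y)→(p1,y,→)
state=p1 head=2 tape=yy[z]x__   (p1,z)→(p0,x,←)
state=p0 head=1 tape=y[y]xx__   (p0,y)→(p1,y,→)
state=p1 head=2 tape=yy[x]x__   (p1,x)→(p0,_,→)
state=p0 head=3 tape=yy_[x]__   (p0,x)→(p1,_,→)
state=p1 head=4 tape=yy__[_]_   (p1,_)→(p0,z,←)
state=p0 head=3 tape=yy_[_]z_   (p0,_)→(p1,x,←)
state=p1 head=2 tape=yy[_]xz_   (p1,_)→(p0,z,←)
state=p0 head=1 tape=y[y]zxz_   (p0,y)→(p1,y,→)
state=p1 head=2 tape=yy[z]xz_   (p1,z)→(p0,x,←)
state=p0 head=1 tape=y[y]xxz_   (p0,y)→(p1,y,→)
state=p1 head=2 tape=yy[x]xz_   (p1,x)→(p0,_,→)
state=p0 head=3 tape=yy_[x]z_   (p0,x)→(p1,_,→)
state=p1 head=4 tape=yy__[z]_   (p1,z)→(p0,x,←)
state=p0 head=3 tape=yy_[_]x_   (p0,_)→(p1,x,←)
state=p1 head=2 tape=yy[_]xx_   (p1,_)→(p0,z,←)
state=p0 head=1 tape=y[y]zxx_   (p0,y)→(p1,y,→)
state=p1 head=2 tape=yy[z]xx_   (p1,z)→(p0,x,←)
state=p0 head=1 tape=y[y]xxx_   (p0,y)→(p1,y,→)
state=p1 head=2 tape=yy[x]xx_   (p1,x)→(p0,_,→)
state=p0 head=3 tape=yy_[x]x_   (p0,x)→(p1,_,→)
state=p1 head=4 tape=yy__[x]_   (p1,x)→(p0,_,→)
state=p0 head=5 tape=yy___[_]   (p0,_)→(p1,x,←)
state=p1 head=4 tape=yy__[_]x   (p1,_)→(p0,z,←)
state=p0 head=3 tape=yy_[_]zx   (p0,_)→(p1,x,←)
state=p1 head=2 tape=yy[_]xzx   (p1,_)→(p0,z,←)
state=p0 head=1 tape=y[y]zxzx   (p0,y)→(p1,y,→)
state=p1 head=2 tape=yy[z]xzx
After 37 steps: state p1, head at 2, tape yyzxzx.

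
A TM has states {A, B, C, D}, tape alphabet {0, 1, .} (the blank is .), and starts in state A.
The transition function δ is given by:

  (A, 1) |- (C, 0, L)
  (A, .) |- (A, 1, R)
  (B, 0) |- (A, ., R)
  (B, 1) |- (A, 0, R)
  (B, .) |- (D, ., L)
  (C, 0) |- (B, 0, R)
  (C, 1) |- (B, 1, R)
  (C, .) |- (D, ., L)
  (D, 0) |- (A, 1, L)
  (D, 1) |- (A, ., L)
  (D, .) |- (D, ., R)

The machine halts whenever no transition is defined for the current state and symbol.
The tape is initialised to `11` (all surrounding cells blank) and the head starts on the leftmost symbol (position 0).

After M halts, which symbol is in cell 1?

A | ..[1]1   read 1 → write 0, move L, go to C
C | .[.]01   read . → write ., move L, go to D
D | [.].01   read . → write ., move R, go to D
D | .[.]01   read . → write ., move R, go to D
D | ..[0]1   read 0 → write 1, move L, go to A
A | .[.]11   read . → write 1, move R, go to A
A | .1[1]1   read 1 → write 0, move L, go to C
C | .[1]01   read 1 → write 1, move R, go to B
B | .1[0]1   read 0 → write ., move R, go to A
A | .1.[1]   read 1 → write 0, move L, go to C
C | .1[.]0   read . → write ., move L, go to D
D | .[1].0   read 1 → write ., move L, go to A
A | [.]..0   read . → write 1, move R, go to A
A | 1[.].0   read . → write 1, move R, go to A
A | 11[.]0   read . → write 1, move R, go to A
A | 111[0]
Cell 1 holds 0 when M halts.

0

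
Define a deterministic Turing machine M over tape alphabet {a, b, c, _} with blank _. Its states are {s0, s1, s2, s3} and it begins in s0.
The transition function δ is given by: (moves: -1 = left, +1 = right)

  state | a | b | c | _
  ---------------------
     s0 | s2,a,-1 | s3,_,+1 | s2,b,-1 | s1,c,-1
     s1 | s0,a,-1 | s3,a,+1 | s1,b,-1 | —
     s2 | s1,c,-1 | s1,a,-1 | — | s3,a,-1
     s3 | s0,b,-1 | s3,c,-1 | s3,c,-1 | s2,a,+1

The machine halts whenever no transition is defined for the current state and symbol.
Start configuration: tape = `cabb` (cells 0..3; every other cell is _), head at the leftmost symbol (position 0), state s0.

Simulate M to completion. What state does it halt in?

s1

s0 | ____[c]abb   read c → write b, move -1, go to s2
s2 | ___[_]babb   read _ → write a, move -1, go to s3
s3 | __[_]ababb   read _ → write a, move +1, go to s2
s2 | __a[a]babb   read a → write c, move -1, go to s1
s1 | __[a]cbabb   read a → write a, move -1, go to s0
s0 | _[_]acbabb   read _ → write c, move -1, go to s1
s1 | [_]cacbabb
No transition is defined for (s1, _); M halts in state s1.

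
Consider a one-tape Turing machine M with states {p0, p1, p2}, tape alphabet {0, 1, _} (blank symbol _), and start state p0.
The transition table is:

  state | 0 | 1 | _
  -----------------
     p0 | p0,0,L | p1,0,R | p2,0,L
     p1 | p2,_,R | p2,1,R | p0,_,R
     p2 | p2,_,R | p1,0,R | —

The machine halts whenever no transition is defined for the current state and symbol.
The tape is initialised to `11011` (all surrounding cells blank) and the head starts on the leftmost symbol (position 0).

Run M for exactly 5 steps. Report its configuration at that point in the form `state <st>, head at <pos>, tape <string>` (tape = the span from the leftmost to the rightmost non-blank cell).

state p2, head at 5, tape 01_01

p0 | [1]1011_   read 1 → write 0, move R, go to p1
p1 | 0[1]011_   read 1 → write 1, move R, go to p2
p2 | 01[0]11_   read 0 → write _, move R, go to p2
p2 | 01_[1]1_   read 1 → write 0, move R, go to p1
p1 | 01_0[1]_   read 1 → write 1, move R, go to p2
p2 | 01_01[_]
After 5 steps: state p2, head at 5, tape 01_01.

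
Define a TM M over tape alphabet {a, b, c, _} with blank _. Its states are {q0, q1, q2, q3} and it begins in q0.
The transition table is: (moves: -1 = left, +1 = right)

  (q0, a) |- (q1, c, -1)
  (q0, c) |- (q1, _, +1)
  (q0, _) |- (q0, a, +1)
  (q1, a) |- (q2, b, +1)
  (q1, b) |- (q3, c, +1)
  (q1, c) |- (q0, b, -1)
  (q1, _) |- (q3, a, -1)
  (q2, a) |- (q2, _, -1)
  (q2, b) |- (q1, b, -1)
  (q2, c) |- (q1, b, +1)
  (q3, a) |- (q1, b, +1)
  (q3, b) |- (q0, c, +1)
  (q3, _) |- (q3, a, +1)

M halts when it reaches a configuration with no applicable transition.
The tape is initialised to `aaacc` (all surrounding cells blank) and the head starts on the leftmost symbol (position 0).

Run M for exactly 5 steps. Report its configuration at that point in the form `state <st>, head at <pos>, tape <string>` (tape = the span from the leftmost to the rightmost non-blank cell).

state=q0 head=0 tape=__[a]aacc   (q0,a)→(q1,c,-1)
state=q1 head=-1 tape=_[_]caacc   (q1,_)→(q3,a,-1)
state=q3 head=-2 tape=[_]acaacc   (q3,_)→(q3,a,+1)
state=q3 head=-1 tape=a[a]caacc   (q3,a)→(q1,b,+1)
state=q1 head=0 tape=ab[c]aacc   (q1,c)→(q0,b,-1)
state=q0 head=-1 tape=a[b]baacc
After 5 steps: state q0, head at -1, tape abbaacc.

state q0, head at -1, tape abbaacc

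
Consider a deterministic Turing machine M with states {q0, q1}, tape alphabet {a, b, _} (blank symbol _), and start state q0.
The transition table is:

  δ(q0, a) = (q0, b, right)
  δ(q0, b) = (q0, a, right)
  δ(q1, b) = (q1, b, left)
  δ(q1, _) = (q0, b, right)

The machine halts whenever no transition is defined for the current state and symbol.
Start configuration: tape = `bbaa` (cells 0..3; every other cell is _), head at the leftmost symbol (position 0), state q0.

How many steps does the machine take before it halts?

4

q0 | [b]baa_   read b → write a, move right, go to q0
q0 | a[b]aa_   read b → write a, move right, go to q0
q0 | aa[a]a_   read a → write b, move right, go to q0
q0 | aab[a]_   read a → write b, move right, go to q0
q0 | aabb[_]
M halts after 4 transitions.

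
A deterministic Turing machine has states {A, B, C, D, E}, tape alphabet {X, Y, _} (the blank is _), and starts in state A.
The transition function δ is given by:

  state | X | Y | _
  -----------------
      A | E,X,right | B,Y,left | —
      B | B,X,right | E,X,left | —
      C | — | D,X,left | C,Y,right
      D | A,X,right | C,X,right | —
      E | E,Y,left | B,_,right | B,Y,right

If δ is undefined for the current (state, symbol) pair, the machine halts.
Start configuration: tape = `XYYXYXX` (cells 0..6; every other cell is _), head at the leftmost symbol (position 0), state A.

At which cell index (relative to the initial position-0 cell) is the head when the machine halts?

state=A head=0 tape=[X]YYXYXX_   (A,X)→(E,X,right)
state=E head=1 tape=X[Y]YXYXX_   (E,Y)→(B,_,right)
state=B head=2 tape=X_[Y]XYXX_   (B,Y)→(E,X,left)
state=E head=1 tape=X[_]XXYXX_   (E,_)→(B,Y,right)
state=B head=2 tape=XY[X]XYXX_   (B,X)→(B,X,right)
state=B head=3 tape=XYX[X]YXX_   (B,X)→(B,X,right)
state=B head=4 tape=XYXX[Y]XX_   (B,Y)→(E,X,left)
state=E head=3 tape=XYX[X]XXX_   (E,X)→(E,Y,left)
state=E head=2 tape=XY[X]YXXX_   (E,X)→(E,Y,left)
state=E head=1 tape=X[Y]YYXXX_   (E,Y)→(B,_,right)
state=B head=2 tape=X_[Y]YXXX_   (B,Y)→(E,X,left)
state=E head=1 tape=X[_]XYXXX_   (E,_)→(B,Y,right)
state=B head=2 tape=XY[X]YXXX_   (B,X)→(B,X,right)
state=B head=3 tape=XYX[Y]XXX_   (B,Y)→(E,X,left)
state=E head=2 tape=XY[X]XXXX_   (E,X)→(E,Y,left)
state=E head=1 tape=X[Y]YXXXX_   (E,Y)→(B,_,right)
state=B head=2 tape=X_[Y]XXXX_   (B,Y)→(E,X,left)
state=E head=1 tape=X[_]XXXXX_   (E,_)→(B,Y,right)
state=B head=2 tape=XY[X]XXXX_   (B,X)→(B,X,right)
state=B head=3 tape=XYX[X]XXX_   (B,X)→(B,X,right)
state=B head=4 tape=XYXX[X]XX_   (B,X)→(B,X,right)
state=B head=5 tape=XYXXX[X]X_   (B,X)→(B,X,right)
state=B head=6 tape=XYXXXX[X]_   (B,X)→(B,X,right)
state=B head=7 tape=XYXXXXX[_]
At halt the head is at cell 7.

7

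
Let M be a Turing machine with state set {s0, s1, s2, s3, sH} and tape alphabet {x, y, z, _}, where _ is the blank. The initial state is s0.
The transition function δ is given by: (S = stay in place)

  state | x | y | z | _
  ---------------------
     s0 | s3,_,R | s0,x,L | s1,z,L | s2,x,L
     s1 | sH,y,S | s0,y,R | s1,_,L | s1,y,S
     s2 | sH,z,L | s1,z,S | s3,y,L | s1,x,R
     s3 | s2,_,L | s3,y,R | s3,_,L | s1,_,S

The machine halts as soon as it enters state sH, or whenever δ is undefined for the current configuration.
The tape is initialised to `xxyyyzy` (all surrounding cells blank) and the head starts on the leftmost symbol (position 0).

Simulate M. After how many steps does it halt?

28

s0 | [x]xyyyzy   read x → write _, move R, go to s3
s3 | _[x]yyyzy   read x → write _, move L, go to s2
s2 | [_]_yyyzy   read _ → write x, move R, go to s1
s1 | x[_]yyyzy   read _ → write y, move S, go to s1
s1 | x[y]yyyzy   read y → write y, move R, go to s0
s0 | xy[y]yyzy   read y → write x, move L, go to s0
s0 | x[y]xyyzy   read y → write x, move L, go to s0
s0 | [x]xxyyzy   read x → write _, move R, go to s3
s3 | _[x]xyyzy   read x → write _, move L, go to s2
s2 | [_]_xyyzy   read _ → write x, move R, go to s1
s1 | x[_]xyyzy   read _ → write y, move S, go to s1
s1 | x[y]xyyzy   read y → write y, move R, go to s0
s0 | xy[x]yyzy   read x → write _, move R, go to s3
s3 | xy_[y]yzy   read y → write y, move R, go to s3
s3 | xy_y[y]zy   read y → write y, move R, go to s3
s3 | xy_yy[z]y   read z → write _, move L, go to s3
s3 | xy_y[y]_y   read y → write y, move R, go to s3
s3 | xy_yy[_]y   read _ → write _, move S, go to s1
s1 | xy_yy[_]y   read _ → write y, move S, go to s1
s1 | xy_yy[y]y   read y → write y, move R, go to s0
s0 | xy_yyy[y]   read y → write x, move L, go to s0
s0 | xy_yy[y]x   read y → write x, move L, go to s0
s0 | xy_y[y]xx   read y → write x, move L, go to s0
s0 | xy_[y]xxx   read y → write x, move L, go to s0
s0 | xy[_]xxxx   read _ → write x, move L, go to s2
s2 | x[y]xxxxx   read y → write z, move S, go to s1
s1 | x[z]xxxxx   read z → write _, move L, go to s1
s1 | [x]_xxxxx   read x → write y, move S, go to sH
sH | [y]_xxxxx
M halts after 28 transitions.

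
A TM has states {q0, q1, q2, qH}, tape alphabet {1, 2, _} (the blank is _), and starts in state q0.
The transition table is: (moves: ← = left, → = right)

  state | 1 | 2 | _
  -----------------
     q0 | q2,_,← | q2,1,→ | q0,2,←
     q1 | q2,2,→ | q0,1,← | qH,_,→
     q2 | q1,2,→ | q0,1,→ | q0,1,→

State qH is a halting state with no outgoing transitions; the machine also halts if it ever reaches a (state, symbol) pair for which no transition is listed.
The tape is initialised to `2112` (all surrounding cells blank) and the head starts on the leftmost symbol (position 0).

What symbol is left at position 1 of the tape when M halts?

state=q0 head=0 tape=[2]112_   (q0,2)→(q2,1,→)
state=q2 head=1 tape=1[1]12_   (q2,1)→(q1,2,→)
state=q1 head=2 tape=12[1]2_   (q1,1)→(q2,2,→)
state=q2 head=3 tape=122[2]_   (q2,2)→(q0,1,→)
state=q0 head=4 tape=1221[_]   (q0,_)→(q0,2,←)
state=q0 head=3 tape=122[1]2   (q0,1)→(q2,_,←)
state=q2 head=2 tape=12[2]_2   (q2,2)→(q0,1,→)
state=q0 head=3 tape=121[_]2   (q0,_)→(q0,2,←)
state=q0 head=2 tape=12[1]22   (q0,1)→(q2,_,←)
state=q2 head=1 tape=1[2]_22   (q2,2)→(q0,1,→)
state=q0 head=2 tape=11[_]22   (q0,_)→(q0,2,←)
state=q0 head=1 tape=1[1]222   (q0,1)→(q2,_,←)
state=q2 head=0 tape=[1]_222   (q2,1)→(q1,2,→)
state=q1 head=1 tape=2[_]222   (q1,_)→(qH,_,→)
state=qH head=2 tape=2_[2]22
Cell 1 holds _ when M halts.

_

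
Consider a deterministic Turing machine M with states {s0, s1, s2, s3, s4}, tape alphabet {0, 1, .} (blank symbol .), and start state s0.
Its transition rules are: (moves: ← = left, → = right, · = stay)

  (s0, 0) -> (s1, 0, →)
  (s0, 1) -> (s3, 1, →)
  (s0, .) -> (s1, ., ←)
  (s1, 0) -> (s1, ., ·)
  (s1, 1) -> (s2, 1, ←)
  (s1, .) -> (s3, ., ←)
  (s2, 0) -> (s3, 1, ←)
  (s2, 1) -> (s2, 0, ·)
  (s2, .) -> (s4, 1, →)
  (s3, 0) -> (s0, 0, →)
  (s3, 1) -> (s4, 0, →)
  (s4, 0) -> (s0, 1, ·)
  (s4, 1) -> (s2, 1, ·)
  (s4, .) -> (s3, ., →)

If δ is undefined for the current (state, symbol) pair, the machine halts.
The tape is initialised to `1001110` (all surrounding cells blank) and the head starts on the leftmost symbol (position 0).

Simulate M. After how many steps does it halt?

s0 | [1]001110.   read 1 → write 1, move →, go to s3
s3 | 1[0]01110.   read 0 → write 0, move →, go to s0
s0 | 10[0]1110.   read 0 → write 0, move →, go to s1
s1 | 100[1]110.   read 1 → write 1, move ←, go to s2
s2 | 10[0]1110.   read 0 → write 1, move ←, go to s3
s3 | 1[0]11110.   read 0 → write 0, move →, go to s0
s0 | 10[1]1110.   read 1 → write 1, move →, go to s3
s3 | 101[1]110.   read 1 → write 0, move →, go to s4
s4 | 1010[1]10.   read 1 → write 1, move ·, go to s2
s2 | 1010[1]10.   read 1 → write 0, move ·, go to s2
s2 | 1010[0]10.   read 0 → write 1, move ←, go to s3
s3 | 101[0]110.   read 0 → write 0, move →, go to s0
s0 | 1010[1]10.   read 1 → write 1, move →, go to s3
s3 | 10101[1]0.   read 1 → write 0, move →, go to s4
s4 | 101010[0].   read 0 → write 1, move ·, go to s0
s0 | 101010[1].   read 1 → write 1, move →, go to s3
s3 | 1010101[.]
M halts after 16 transitions.

16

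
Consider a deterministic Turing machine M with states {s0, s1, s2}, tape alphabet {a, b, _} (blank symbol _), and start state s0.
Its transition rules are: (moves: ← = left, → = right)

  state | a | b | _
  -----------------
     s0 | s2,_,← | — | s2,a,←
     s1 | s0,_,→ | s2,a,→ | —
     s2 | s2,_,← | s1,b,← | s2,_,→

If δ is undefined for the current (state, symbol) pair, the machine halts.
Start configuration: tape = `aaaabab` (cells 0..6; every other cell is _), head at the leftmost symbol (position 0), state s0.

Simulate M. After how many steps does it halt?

s0 | _[a]aaabab   read a → write _, move ←, go to s2
s2 | [_]_aaabab   read _ → write _, move →, go to s2
s2 | _[_]aaabab   read _ → write _, move →, go to s2
s2 | __[a]aabab   read a → write _, move ←, go to s2
s2 | _[_]_aabab   read _ → write _, move →, go to s2
s2 | __[_]aabab   read _ → write _, move →, go to s2
s2 | ___[a]abab   read a → write _, move ←, go to s2
s2 | __[_]_abab   read _ → write _, move →, go to s2
s2 | ___[_]abab   read _ → write _, move →, go to s2
s2 | ____[a]bab   read a → write _, move ←, go to s2
s2 | ___[_]_bab   read _ → write _, move →, go to s2
s2 | ____[_]bab   read _ → write _, move →, go to s2
s2 | _____[b]ab   read b → write b, move ←, go to s1
s1 | ____[_]bab
M halts after 13 transitions.

13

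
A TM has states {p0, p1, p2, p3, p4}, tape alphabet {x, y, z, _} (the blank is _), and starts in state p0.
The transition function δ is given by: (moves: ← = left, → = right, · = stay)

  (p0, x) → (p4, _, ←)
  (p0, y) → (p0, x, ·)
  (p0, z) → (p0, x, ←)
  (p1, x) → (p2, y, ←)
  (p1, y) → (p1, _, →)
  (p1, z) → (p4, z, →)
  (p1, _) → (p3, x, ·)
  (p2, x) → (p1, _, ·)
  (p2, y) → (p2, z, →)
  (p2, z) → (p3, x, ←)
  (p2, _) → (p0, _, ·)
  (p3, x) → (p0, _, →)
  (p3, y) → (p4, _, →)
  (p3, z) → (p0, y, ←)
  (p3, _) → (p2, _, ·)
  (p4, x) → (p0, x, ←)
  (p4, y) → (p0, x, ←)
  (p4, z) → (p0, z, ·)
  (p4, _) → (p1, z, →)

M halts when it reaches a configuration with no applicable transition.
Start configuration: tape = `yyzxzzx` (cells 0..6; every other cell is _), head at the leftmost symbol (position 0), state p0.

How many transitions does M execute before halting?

p0 | _[y]yzxzzx   read y → write x, move ·, go to p0
p0 | _[x]yzxzzx   read x → write _, move ←, go to p4
p4 | [_]_yzxzzx   read _ → write z, move →, go to p1
p1 | z[_]yzxzzx   read _ → write x, move ·, go to p3
p3 | z[x]yzxzzx   read x → write _, move →, go to p0
p0 | z_[y]zxzzx   read y → write x, move ·, go to p0
p0 | z_[x]zxzzx   read x → write _, move ←, go to p4
p4 | z[_]_zxzzx   read _ → write z, move →, go to p1
p1 | zz[_]zxzzx   read _ → write x, move ·, go to p3
p3 | zz[x]zxzzx   read x → write _, move →, go to p0
p0 | zz_[z]xzzx   read z → write x, move ←, go to p0
p0 | zz[_]xxzzx
M halts after 11 transitions.

11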